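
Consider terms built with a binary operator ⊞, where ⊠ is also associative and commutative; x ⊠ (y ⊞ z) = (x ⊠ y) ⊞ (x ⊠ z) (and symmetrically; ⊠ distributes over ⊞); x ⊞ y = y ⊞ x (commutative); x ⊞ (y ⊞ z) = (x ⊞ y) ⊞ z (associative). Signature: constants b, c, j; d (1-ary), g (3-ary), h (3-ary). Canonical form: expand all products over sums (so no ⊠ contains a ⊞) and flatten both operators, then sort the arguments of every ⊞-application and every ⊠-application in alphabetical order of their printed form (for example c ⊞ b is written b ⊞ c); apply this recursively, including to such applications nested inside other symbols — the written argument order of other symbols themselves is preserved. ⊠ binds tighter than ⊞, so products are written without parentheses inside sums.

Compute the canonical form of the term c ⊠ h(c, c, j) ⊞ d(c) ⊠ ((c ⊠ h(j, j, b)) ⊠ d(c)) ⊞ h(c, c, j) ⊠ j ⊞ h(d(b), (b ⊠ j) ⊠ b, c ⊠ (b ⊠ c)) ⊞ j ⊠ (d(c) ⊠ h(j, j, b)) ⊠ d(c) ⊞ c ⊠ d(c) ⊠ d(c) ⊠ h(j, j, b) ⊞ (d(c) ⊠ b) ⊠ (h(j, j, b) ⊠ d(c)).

Answer: b ⊠ d(c) ⊠ d(c) ⊠ h(j, j, b) ⊞ c ⊠ d(c) ⊠ d(c) ⊠ h(j, j, b) ⊞ c ⊠ d(c) ⊠ d(c) ⊠ h(j, j, b) ⊞ c ⊠ h(c, c, j) ⊞ d(c) ⊠ d(c) ⊠ h(j, j, b) ⊠ j ⊞ h(c, c, j) ⊠ j ⊞ h(d(b), b ⊠ b ⊠ j, b ⊠ c ⊠ c)

Derivation:
Un-nest:  c ⊠ h(c, c, j) ⊞ c ⊠ d(c) ⊠ d(c) ⊠ h(j, j, b) ⊞ h(c, c, j) ⊠ j ⊞ h(d(b), b ⊠ b ⊠ j, b ⊠ c ⊠ c) ⊞ d(c) ⊠ d(c) ⊠ h(j, j, b) ⊠ j ⊞ c ⊠ d(c) ⊠ d(c) ⊠ h(j, j, b) ⊞ b ⊠ d(c) ⊠ d(c) ⊠ h(j, j, b)
Sort:  b ⊠ d(c) ⊠ d(c) ⊠ h(j, j, b) ⊞ c ⊠ d(c) ⊠ d(c) ⊠ h(j, j, b) ⊞ c ⊠ d(c) ⊠ d(c) ⊠ h(j, j, b) ⊞ c ⊠ h(c, c, j) ⊞ d(c) ⊠ d(c) ⊠ h(j, j, b) ⊠ j ⊞ h(c, c, j) ⊠ j ⊞ h(d(b), b ⊠ b ⊠ j, b ⊠ c ⊠ c)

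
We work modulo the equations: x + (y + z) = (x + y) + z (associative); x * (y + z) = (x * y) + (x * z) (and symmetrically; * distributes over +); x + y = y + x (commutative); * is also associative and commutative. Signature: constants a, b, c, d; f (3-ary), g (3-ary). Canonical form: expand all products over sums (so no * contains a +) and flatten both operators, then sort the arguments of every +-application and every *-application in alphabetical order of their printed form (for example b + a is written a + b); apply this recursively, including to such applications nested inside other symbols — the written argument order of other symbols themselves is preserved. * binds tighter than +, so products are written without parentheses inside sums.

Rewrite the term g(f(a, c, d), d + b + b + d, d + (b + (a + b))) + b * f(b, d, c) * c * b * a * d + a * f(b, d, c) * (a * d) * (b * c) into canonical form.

Answer: a * a * b * c * d * f(b, d, c) + a * b * b * c * d * f(b, d, c) + g(f(a, c, d), b + b + d + d, a + b + b + d)

Derivation:
Merge nested applications:  g(f(a, c, d), b + b + d + d, a + b + b + d) + a * b * b * c * d * f(b, d, c) + a * a * b * c * d * f(b, d, c)
Sort arguments:  a * a * b * c * d * f(b, d, c) + a * b * b * c * d * f(b, d, c) + g(f(a, c, d), b + b + d + d, a + b + b + d)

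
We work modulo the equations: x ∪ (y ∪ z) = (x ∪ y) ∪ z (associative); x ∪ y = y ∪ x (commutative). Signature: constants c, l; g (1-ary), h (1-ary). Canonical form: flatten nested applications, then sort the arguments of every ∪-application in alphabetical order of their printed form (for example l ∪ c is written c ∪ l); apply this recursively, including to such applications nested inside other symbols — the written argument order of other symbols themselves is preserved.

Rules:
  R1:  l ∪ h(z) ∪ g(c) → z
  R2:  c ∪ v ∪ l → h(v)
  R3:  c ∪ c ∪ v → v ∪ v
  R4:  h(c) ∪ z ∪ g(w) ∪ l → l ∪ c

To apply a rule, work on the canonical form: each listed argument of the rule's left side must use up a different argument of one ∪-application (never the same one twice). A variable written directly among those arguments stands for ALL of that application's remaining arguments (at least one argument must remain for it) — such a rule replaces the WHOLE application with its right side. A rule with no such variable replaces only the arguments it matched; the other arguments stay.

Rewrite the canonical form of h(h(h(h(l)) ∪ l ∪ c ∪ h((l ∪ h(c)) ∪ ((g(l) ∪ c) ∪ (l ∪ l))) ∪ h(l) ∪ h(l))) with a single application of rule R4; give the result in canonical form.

Canonical form:  h(h(c ∪ h(c ∪ g(l) ∪ h(c) ∪ l ∪ l ∪ l) ∪ h(h(l)) ∪ h(l) ∪ h(l) ∪ l))
Apply R4:  consuming g(l), h(c), l;  w := l, z := c ∪ l ∪ l
The variable takes the whole remainder — replace the entire application.
Giving:  h(h(c ∪ h(c ∪ l) ∪ h(h(l)) ∪ h(l) ∪ h(l) ∪ l))

Answer: h(h(c ∪ h(c ∪ l) ∪ h(h(l)) ∪ h(l) ∪ h(l) ∪ l))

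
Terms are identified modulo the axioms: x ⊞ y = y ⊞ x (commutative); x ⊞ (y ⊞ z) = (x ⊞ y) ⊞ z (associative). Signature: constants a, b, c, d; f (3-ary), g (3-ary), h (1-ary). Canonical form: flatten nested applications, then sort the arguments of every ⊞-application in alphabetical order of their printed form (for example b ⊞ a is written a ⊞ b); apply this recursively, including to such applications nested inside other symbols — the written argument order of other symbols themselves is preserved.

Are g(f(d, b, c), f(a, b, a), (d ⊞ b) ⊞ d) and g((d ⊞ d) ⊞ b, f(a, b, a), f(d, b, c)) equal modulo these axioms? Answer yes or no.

Left:  g(f(d, b, c), f(a, b, a), (d ⊞ b) ⊞ d)
  Descend into:  (d ⊞ b) ⊞ d
  Flatten:  d ⊞ b ⊞ d
  Sort:  b ⊞ d ⊞ d
  Reassemble:  g(f(d, b, c), f(a, b, a), b ⊞ d ⊞ d)
Right:  g((d ⊞ d) ⊞ b, f(a, b, a), f(d, b, c))
  Focus inside:  (d ⊞ d) ⊞ b
  Un-nest:  d ⊞ d ⊞ b
  Order the arguments:  b ⊞ d ⊞ d
  Rebuild:  g(b ⊞ d ⊞ d, f(a, b, a), f(d, b, c))

Answer: no — g(f(d, b, c), f(a, b, a), b ⊞ d ⊞ d) vs g(b ⊞ d ⊞ d, f(a, b, a), f(d, b, c))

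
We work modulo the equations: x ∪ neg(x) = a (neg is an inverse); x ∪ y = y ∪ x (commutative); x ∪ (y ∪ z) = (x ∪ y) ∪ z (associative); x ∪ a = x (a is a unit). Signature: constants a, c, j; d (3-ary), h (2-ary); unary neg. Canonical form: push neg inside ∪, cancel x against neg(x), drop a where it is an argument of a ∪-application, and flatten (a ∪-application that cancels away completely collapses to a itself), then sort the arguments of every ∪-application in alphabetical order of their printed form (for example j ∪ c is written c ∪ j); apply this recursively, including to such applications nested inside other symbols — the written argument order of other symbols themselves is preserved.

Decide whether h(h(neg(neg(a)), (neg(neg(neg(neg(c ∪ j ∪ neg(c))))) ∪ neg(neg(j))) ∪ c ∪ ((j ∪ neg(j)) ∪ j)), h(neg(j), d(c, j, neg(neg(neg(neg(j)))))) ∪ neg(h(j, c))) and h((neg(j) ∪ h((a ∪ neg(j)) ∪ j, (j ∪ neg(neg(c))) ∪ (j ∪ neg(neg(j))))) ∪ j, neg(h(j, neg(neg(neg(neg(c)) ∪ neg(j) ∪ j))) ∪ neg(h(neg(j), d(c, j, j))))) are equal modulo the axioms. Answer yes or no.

Left:  h(h(neg(neg(a)), (neg(neg(neg(neg(c ∪ j ∪ neg(c))))) ∪ neg(neg(j))) ∪ c ∪ ((j ∪ neg(j)) ∪ j)), h(neg(j), d(c, j, neg(neg(neg(neg(j)))))) ∪ neg(h(j, c)))
  Descend into:  (neg(neg(neg(neg(c ∪ j ∪ neg(c))))) ∪ neg(neg(j))) ∪ c ∪ ((j ∪ neg(j)) ∪ j)
  Push neg inside:  distribute neg over ∪ and collapse double neg
  Collect terms:  c ∪ j ∪ j ∪ j
  Rebuild:  h(h(a, c ∪ j ∪ j ∪ j), h(neg(j), d(c, j, j)) ∪ neg(h(j, c)))
Right:  h((neg(j) ∪ h((a ∪ neg(j)) ∪ j, (j ∪ neg(neg(c))) ∪ (j ∪ neg(neg(j))))) ∪ j, neg(h(j, neg(neg(neg(neg(c)) ∪ neg(j) ∪ j))) ∪ neg(h(neg(j), d(c, j, j)))))
  Focus inside:  (neg(j) ∪ h((a ∪ neg(j)) ∪ j, (j ∪ neg(neg(c))) ∪ (j ∪ neg(neg(j))))) ∪ j
  Push neg inside:  distribute neg over ∪ and collapse double neg
  Cancel inverse pairs:  j cancels
  Collect:  h(a, c ∪ j ∪ j ∪ j)
  Reassemble:  h(h(a, c ∪ j ∪ j ∪ j), h(neg(j), d(c, j, j)) ∪ neg(h(j, c)))

Answer: yes — both canonical forms are h(h(a, c ∪ j ∪ j ∪ j), h(neg(j), d(c, j, j)) ∪ neg(h(j, c)))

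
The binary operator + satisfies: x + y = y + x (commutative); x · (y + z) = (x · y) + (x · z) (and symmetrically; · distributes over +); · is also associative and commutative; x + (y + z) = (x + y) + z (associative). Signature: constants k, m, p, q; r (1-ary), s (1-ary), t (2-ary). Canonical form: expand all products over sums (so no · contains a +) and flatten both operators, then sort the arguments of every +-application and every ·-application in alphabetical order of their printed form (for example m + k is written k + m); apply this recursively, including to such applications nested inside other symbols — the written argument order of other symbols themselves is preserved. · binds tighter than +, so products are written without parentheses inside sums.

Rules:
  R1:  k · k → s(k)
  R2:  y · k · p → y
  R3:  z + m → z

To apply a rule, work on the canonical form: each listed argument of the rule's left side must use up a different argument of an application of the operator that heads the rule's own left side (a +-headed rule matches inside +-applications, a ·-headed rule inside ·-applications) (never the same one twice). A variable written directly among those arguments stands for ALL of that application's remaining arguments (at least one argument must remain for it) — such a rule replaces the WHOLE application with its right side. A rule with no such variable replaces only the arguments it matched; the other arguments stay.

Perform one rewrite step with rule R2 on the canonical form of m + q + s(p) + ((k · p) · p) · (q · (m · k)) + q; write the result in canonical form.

Answer: k · m · p · q + m + q + q + s(p)

Derivation:
Canonical form:  k · k · m · p · p · q + m + q + q + s(p)
R2 matches:  uses k, p;  y := k · m · p · q
The extension variable absorbs all remaining arguments, so the whole application is rewritten.
New term:  k · m · p · q + m + q + q + s(p)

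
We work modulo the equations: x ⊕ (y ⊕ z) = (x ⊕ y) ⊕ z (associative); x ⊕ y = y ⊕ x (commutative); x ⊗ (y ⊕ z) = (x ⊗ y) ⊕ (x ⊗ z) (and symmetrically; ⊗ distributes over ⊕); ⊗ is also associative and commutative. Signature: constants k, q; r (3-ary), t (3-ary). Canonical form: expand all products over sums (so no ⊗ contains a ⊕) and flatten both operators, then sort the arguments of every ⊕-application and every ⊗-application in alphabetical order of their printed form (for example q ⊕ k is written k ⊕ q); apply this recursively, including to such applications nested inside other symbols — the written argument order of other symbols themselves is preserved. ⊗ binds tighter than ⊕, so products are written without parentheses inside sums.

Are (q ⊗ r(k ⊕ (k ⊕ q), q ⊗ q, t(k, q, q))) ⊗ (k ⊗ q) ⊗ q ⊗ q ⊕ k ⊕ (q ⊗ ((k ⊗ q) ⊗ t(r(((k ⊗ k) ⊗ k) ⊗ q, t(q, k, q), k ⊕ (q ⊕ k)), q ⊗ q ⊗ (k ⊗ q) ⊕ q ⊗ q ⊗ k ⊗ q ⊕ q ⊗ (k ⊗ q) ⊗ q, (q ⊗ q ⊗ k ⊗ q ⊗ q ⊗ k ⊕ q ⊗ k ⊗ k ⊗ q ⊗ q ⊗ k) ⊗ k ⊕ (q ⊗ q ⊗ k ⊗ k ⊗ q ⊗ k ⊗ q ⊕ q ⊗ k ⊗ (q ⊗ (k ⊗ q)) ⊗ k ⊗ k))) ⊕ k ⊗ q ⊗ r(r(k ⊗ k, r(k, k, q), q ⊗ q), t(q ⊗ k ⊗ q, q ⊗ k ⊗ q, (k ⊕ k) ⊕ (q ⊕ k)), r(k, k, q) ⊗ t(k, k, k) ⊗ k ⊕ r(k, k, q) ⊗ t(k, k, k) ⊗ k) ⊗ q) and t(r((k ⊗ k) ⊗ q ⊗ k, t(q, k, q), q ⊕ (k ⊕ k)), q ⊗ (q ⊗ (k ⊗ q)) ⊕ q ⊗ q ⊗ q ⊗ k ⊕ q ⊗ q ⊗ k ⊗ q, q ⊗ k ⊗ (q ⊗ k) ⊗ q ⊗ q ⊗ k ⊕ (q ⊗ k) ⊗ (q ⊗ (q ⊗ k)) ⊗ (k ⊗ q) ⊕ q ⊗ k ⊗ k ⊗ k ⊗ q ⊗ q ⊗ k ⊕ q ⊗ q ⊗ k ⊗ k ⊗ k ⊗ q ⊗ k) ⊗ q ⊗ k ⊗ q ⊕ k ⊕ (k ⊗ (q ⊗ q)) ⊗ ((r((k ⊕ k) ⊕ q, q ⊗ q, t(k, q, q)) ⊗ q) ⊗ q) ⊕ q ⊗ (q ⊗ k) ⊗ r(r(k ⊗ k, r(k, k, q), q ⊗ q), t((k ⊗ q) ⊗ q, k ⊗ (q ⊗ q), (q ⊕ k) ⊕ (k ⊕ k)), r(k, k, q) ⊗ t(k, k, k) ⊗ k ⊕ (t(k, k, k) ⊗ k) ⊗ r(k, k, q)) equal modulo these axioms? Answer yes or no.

Answer: yes — both canonical forms are k ⊕ k ⊗ q ⊗ q ⊗ q ⊗ q ⊗ r(k ⊕ k ⊕ q, q ⊗ q, t(k, q, q)) ⊕ k ⊗ q ⊗ q ⊗ r(r(k ⊗ k, r(k, k, q), q ⊗ q), t(k ⊗ q ⊗ q, k ⊗ q ⊗ q, k ⊕ k ⊕ k ⊕ q), k ⊗ r(k, k, q) ⊗ t(k, k, k) ⊕ k ⊗ r(k, k, q) ⊗ t(k, k, k)) ⊕ k ⊗ q ⊗ q ⊗ t(r(k ⊗ k ⊗ k ⊗ q, t(q, k, q), k ⊕ k ⊕ q), k ⊗ q ⊗ q ⊗ q ⊕ k ⊗ q ⊗ q ⊗ q ⊕ k ⊗ q ⊗ q ⊗ q, k ⊗ k ⊗ k ⊗ k ⊗ q ⊗ q ⊗ q ⊕ k ⊗ k ⊗ k ⊗ k ⊗ q ⊗ q ⊗ q ⊕ k ⊗ k ⊗ k ⊗ q ⊗ q ⊗ q ⊗ q ⊕ k ⊗ k ⊗ k ⊗ q ⊗ q ⊗ q ⊗ q)

Derivation:
Left:  (q ⊗ r(k ⊕ (k ⊕ q), q ⊗ q, t(k, q, q))) ⊗ (k ⊗ q) ⊗ q ⊗ q ⊕ k ⊕ (q ⊗ ((k ⊗ q) ⊗ t(r(((k ⊗ k) ⊗ k) ⊗ q, t(q, k, q), k ⊕ (q ⊕ k)), q ⊗ q ⊗ (k ⊗ q) ⊕ q ⊗ q ⊗ k ⊗ q ⊕ q ⊗ (k ⊗ q) ⊗ q, (q ⊗ q ⊗ k ⊗ q ⊗ q ⊗ k ⊕ q ⊗ k ⊗ k ⊗ q ⊗ q ⊗ k) ⊗ k ⊕ (q ⊗ q ⊗ k ⊗ k ⊗ q ⊗ k ⊗ q ⊕ q ⊗ k ⊗ (q ⊗ (k ⊗ q)) ⊗ k ⊗ k))) ⊕ k ⊗ q ⊗ r(r(k ⊗ k, r(k, k, q), q ⊗ q), t(q ⊗ k ⊗ q, q ⊗ k ⊗ q, (k ⊕ k) ⊕ (q ⊕ k)), r(k, k, q) ⊗ t(k, k, k) ⊗ k ⊕ r(k, k, q) ⊗ t(k, k, k) ⊗ k) ⊗ q)
  Distribute:  k ⊗ q ⊗ q ⊗ q ⊗ q ⊗ r(k ⊕ k ⊕ q, q ⊗ q, t(k, q, q)) ⊕ k ⊕ k ⊗ q ⊗ q ⊗ t(r(k ⊗ k ⊗ k ⊗ q, t(q, k, q), k ⊕ k ⊕ q), k ⊗ q ⊗ q ⊗ q ⊕ k ⊗ q ⊗ q ⊗ q ⊕ k ⊗ q ⊗ q ⊗ q, k ⊗ k ⊗ k ⊗ k ⊗ q ⊗ q ⊗ q ⊕ k ⊗ k ⊗ k ⊗ k ⊗ q ⊗ q ⊗ q ⊕ k ⊗ k ⊗ k ⊗ q ⊗ q ⊗ q ⊗ q ⊕ k ⊗ k ⊗ k ⊗ q ⊗ q ⊗ q ⊗ q) ⊕ k ⊗ q ⊗ q ⊗ r(r(k ⊗ k, r(k, k, q), q ⊗ q), t(k ⊗ q ⊗ q, k ⊗ q ⊗ q, k ⊕ k ⊕ k ⊕ q), k ⊗ r(k, k, q) ⊗ t(k, k, k) ⊕ k ⊗ r(k, k, q) ⊗ t(k, k, k))
  Order the arguments:  k ⊕ k ⊗ q ⊗ q ⊗ q ⊗ q ⊗ r(k ⊕ k ⊕ q, q ⊗ q, t(k, q, q)) ⊕ k ⊗ q ⊗ q ⊗ r(r(k ⊗ k, r(k, k, q), q ⊗ q), t(k ⊗ q ⊗ q, k ⊗ q ⊗ q, k ⊕ k ⊕ k ⊕ q), k ⊗ r(k, k, q) ⊗ t(k, k, k) ⊕ k ⊗ r(k, k, q) ⊗ t(k, k, k)) ⊕ k ⊗ q ⊗ q ⊗ t(r(k ⊗ k ⊗ k ⊗ q, t(q, k, q), k ⊕ k ⊕ q), k ⊗ q ⊗ q ⊗ q ⊕ k ⊗ q ⊗ q ⊗ q ⊕ k ⊗ q ⊗ q ⊗ q, k ⊗ k ⊗ k ⊗ k ⊗ q ⊗ q ⊗ q ⊕ k ⊗ k ⊗ k ⊗ k ⊗ q ⊗ q ⊗ q ⊕ k ⊗ k ⊗ k ⊗ q ⊗ q ⊗ q ⊗ q ⊕ k ⊗ k ⊗ k ⊗ q ⊗ q ⊗ q ⊗ q)
Right:  t(r((k ⊗ k) ⊗ q ⊗ k, t(q, k, q), q ⊕ (k ⊕ k)), q ⊗ (q ⊗ (k ⊗ q)) ⊕ q ⊗ q ⊗ q ⊗ k ⊕ q ⊗ q ⊗ k ⊗ q, q ⊗ k ⊗ (q ⊗ k) ⊗ q ⊗ q ⊗ k ⊕ (q ⊗ k) ⊗ (q ⊗ (q ⊗ k)) ⊗ (k ⊗ q) ⊕ q ⊗ k ⊗ k ⊗ k ⊗ q ⊗ q ⊗ k ⊕ q ⊗ q ⊗ k ⊗ k ⊗ k ⊗ q ⊗ k) ⊗ q ⊗ k ⊗ q ⊕ k ⊕ (k ⊗ (q ⊗ q)) ⊗ ((r((k ⊕ k) ⊕ q, q ⊗ q, t(k, q, q)) ⊗ q) ⊗ q) ⊕ q ⊗ (q ⊗ k) ⊗ r(r(k ⊗ k, r(k, k, q), q ⊗ q), t((k ⊗ q) ⊗ q, k ⊗ (q ⊗ q), (q ⊕ k) ⊕ (k ⊕ k)), r(k, k, q) ⊗ t(k, k, k) ⊗ k ⊕ (t(k, k, k) ⊗ k) ⊗ r(k, k, q))
  Un-nest:  k ⊗ q ⊗ q ⊗ t(r(k ⊗ k ⊗ k ⊗ q, t(q, k, q), k ⊕ k ⊕ q), k ⊗ q ⊗ q ⊗ q ⊕ k ⊗ q ⊗ q ⊗ q ⊕ k ⊗ q ⊗ q ⊗ q, k ⊗ k ⊗ k ⊗ k ⊗ q ⊗ q ⊗ q ⊕ k ⊗ k ⊗ k ⊗ k ⊗ q ⊗ q ⊗ q ⊕ k ⊗ k ⊗ k ⊗ q ⊗ q ⊗ q ⊗ q ⊕ k ⊗ k ⊗ k ⊗ q ⊗ q ⊗ q ⊗ q) ⊕ k ⊕ k ⊗ q ⊗ q ⊗ q ⊗ q ⊗ r(k ⊕ k ⊕ q, q ⊗ q, t(k, q, q)) ⊕ k ⊗ q ⊗ q ⊗ r(r(k ⊗ k, r(k, k, q), q ⊗ q), t(k ⊗ q ⊗ q, k ⊗ q ⊗ q, k ⊕ k ⊕ k ⊕ q), k ⊗ r(k, k, q) ⊗ t(k, k, k) ⊕ k ⊗ r(k, k, q) ⊗ t(k, k, k))
  Sort arguments:  k ⊕ k ⊗ q ⊗ q ⊗ q ⊗ q ⊗ r(k ⊕ k ⊕ q, q ⊗ q, t(k, q, q)) ⊕ k ⊗ q ⊗ q ⊗ r(r(k ⊗ k, r(k, k, q), q ⊗ q), t(k ⊗ q ⊗ q, k ⊗ q ⊗ q, k ⊕ k ⊕ k ⊕ q), k ⊗ r(k, k, q) ⊗ t(k, k, k) ⊕ k ⊗ r(k, k, q) ⊗ t(k, k, k)) ⊕ k ⊗ q ⊗ q ⊗ t(r(k ⊗ k ⊗ k ⊗ q, t(q, k, q), k ⊕ k ⊕ q), k ⊗ q ⊗ q ⊗ q ⊕ k ⊗ q ⊗ q ⊗ q ⊕ k ⊗ q ⊗ q ⊗ q, k ⊗ k ⊗ k ⊗ k ⊗ q ⊗ q ⊗ q ⊕ k ⊗ k ⊗ k ⊗ k ⊗ q ⊗ q ⊗ q ⊕ k ⊗ k ⊗ k ⊗ q ⊗ q ⊗ q ⊗ q ⊕ k ⊗ k ⊗ k ⊗ q ⊗ q ⊗ q ⊗ q)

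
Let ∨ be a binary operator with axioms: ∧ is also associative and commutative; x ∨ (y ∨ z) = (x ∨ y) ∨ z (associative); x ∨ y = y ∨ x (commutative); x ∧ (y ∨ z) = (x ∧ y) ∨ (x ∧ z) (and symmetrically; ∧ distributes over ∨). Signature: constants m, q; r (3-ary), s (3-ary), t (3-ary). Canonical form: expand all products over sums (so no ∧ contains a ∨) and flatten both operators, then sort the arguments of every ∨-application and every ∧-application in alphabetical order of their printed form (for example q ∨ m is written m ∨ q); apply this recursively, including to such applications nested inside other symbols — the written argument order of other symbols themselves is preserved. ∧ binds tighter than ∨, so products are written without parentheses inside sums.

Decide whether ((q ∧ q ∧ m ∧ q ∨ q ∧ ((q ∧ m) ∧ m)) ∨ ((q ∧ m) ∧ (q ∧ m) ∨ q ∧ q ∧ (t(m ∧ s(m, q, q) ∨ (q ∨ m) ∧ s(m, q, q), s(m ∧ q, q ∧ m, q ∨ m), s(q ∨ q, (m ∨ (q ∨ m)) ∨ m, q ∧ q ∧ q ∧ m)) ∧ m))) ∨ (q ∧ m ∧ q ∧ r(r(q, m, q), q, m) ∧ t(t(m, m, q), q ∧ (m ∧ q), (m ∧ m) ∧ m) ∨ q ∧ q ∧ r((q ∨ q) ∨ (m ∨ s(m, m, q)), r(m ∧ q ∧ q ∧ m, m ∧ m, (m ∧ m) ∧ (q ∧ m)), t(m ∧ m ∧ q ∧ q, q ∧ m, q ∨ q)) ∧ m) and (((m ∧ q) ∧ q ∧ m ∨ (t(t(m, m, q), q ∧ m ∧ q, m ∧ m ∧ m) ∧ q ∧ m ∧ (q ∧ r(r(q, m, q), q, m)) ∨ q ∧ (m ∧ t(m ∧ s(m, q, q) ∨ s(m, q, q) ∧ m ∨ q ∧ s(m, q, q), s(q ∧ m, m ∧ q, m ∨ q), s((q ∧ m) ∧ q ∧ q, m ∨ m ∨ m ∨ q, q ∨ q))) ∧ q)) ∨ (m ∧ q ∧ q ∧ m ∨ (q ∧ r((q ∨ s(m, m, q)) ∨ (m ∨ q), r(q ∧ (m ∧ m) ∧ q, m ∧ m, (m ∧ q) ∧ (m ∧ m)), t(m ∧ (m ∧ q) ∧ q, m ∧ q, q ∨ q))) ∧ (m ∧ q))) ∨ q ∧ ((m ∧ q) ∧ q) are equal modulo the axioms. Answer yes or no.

Answer: no — m ∧ m ∧ q ∧ q ∨ m ∧ m ∧ q ∧ q ∨ m ∧ q ∧ q ∧ q ∨ m ∧ q ∧ q ∧ r(m ∨ q ∨ q ∨ s(m, m, q), r(m ∧ m ∧ q ∧ q, m ∧ m, m ∧ m ∧ m ∧ q), t(m ∧ m ∧ q ∧ q, m ∧ q, q ∨ q)) ∨ m ∧ q ∧ q ∧ r(r(q, m, q), q, m) ∧ t(t(m, m, q), m ∧ q ∧ q, m ∧ m ∧ m) ∨ m ∧ q ∧ q ∧ t(m ∧ s(m, q, q) ∨ m ∧ s(m, q, q) ∨ q ∧ s(m, q, q), s(m ∧ q, m ∧ q, m ∨ q), s(q ∨ q, m ∨ m ∨ m ∨ q, m ∧ q ∧ q ∧ q)) vs m ∧ m ∧ q ∧ q ∨ m ∧ m ∧ q ∧ q ∨ m ∧ q ∧ q ∧ q ∨ m ∧ q ∧ q ∧ r(m ∨ q ∨ q ∨ s(m, m, q), r(m ∧ m ∧ q ∧ q, m ∧ m, m ∧ m ∧ m ∧ q), t(m ∧ m ∧ q ∧ q, m ∧ q, q ∨ q)) ∨ m ∧ q ∧ q ∧ r(r(q, m, q), q, m) ∧ t(t(m, m, q), m ∧ q ∧ q, m ∧ m ∧ m) ∨ m ∧ q ∧ q ∧ t(m ∧ s(m, q, q) ∨ m ∧ s(m, q, q) ∨ q ∧ s(m, q, q), s(m ∧ q, m ∧ q, m ∨ q), s(m ∧ q ∧ q ∧ q, m ∨ m ∨ m ∨ q, q ∨ q))

Derivation:
Left:  ((q ∧ q ∧ m ∧ q ∨ q ∧ ((q ∧ m) ∧ m)) ∨ ((q ∧ m) ∧ (q ∧ m) ∨ q ∧ q ∧ (t(m ∧ s(m, q, q) ∨ (q ∨ m) ∧ s(m, q, q), s(m ∧ q, q ∧ m, q ∨ m), s(q ∨ q, (m ∨ (q ∨ m)) ∨ m, q ∧ q ∧ q ∧ m)) ∧ m))) ∨ (q ∧ m ∧ q ∧ r(r(q, m, q), q, m) ∧ t(t(m, m, q), q ∧ (m ∧ q), (m ∧ m) ∧ m) ∨ q ∧ q ∧ r((q ∨ q) ∨ (m ∨ s(m, m, q)), r(m ∧ q ∧ q ∧ m, m ∧ m, (m ∧ m) ∧ (q ∧ m)), t(m ∧ m ∧ q ∧ q, q ∧ m, q ∨ q)) ∧ m)
  Expand:  m ∧ q ∧ q ∧ q ∨ m ∧ m ∧ q ∧ q ∨ m ∧ m ∧ q ∧ q ∨ m ∧ q ∧ q ∧ t(m ∧ s(m, q, q) ∨ m ∧ s(m, q, q) ∨ q ∧ s(m, q, q), s(m ∧ q, m ∧ q, m ∨ q), s(q ∨ q, m ∨ m ∨ m ∨ q, m ∧ q ∧ q ∧ q)) ∨ m ∧ q ∧ q ∧ r(r(q, m, q), q, m) ∧ t(t(m, m, q), m ∧ q ∧ q, m ∧ m ∧ m) ∨ m ∧ q ∧ q ∧ r(m ∨ q ∨ q ∨ s(m, m, q), r(m ∧ m ∧ q ∧ q, m ∧ m, m ∧ m ∧ m ∧ q), t(m ∧ m ∧ q ∧ q, m ∧ q, q ∨ q))
  Sort:  m ∧ m ∧ q ∧ q ∨ m ∧ m ∧ q ∧ q ∨ m ∧ q ∧ q ∧ q ∨ m ∧ q ∧ q ∧ r(m ∨ q ∨ q ∨ s(m, m, q), r(m ∧ m ∧ q ∧ q, m ∧ m, m ∧ m ∧ m ∧ q), t(m ∧ m ∧ q ∧ q, m ∧ q, q ∨ q)) ∨ m ∧ q ∧ q ∧ r(r(q, m, q), q, m) ∧ t(t(m, m, q), m ∧ q ∧ q, m ∧ m ∧ m) ∨ m ∧ q ∧ q ∧ t(m ∧ s(m, q, q) ∨ m ∧ s(m, q, q) ∨ q ∧ s(m, q, q), s(m ∧ q, m ∧ q, m ∨ q), s(q ∨ q, m ∨ m ∨ m ∨ q, m ∧ q ∧ q ∧ q))
Right:  (((m ∧ q) ∧ q ∧ m ∨ (t(t(m, m, q), q ∧ m ∧ q, m ∧ m ∧ m) ∧ q ∧ m ∧ (q ∧ r(r(q, m, q), q, m)) ∨ q ∧ (m ∧ t(m ∧ s(m, q, q) ∨ s(m, q, q) ∧ m ∨ q ∧ s(m, q, q), s(q ∧ m, m ∧ q, m ∨ q), s((q ∧ m) ∧ q ∧ q, m ∨ m ∨ m ∨ q, q ∨ q))) ∧ q)) ∨ (m ∧ q ∧ q ∧ m ∨ (q ∧ r((q ∨ s(m, m, q)) ∨ (m ∨ q), r(q ∧ (m ∧ m) ∧ q, m ∧ m, (m ∧ q) ∧ (m ∧ m)), t(m ∧ (m ∧ q) ∧ q, m ∧ q, q ∨ q))) ∧ (m ∧ q))) ∨ q ∧ ((m ∧ q) ∧ q)
  Merge nested applications:  m ∧ m ∧ q ∧ q ∨ m ∧ q ∧ q ∧ r(r(q, m, q), q, m) ∧ t(t(m, m, q), m ∧ q ∧ q, m ∧ m ∧ m) ∨ m ∧ q ∧ q ∧ t(m ∧ s(m, q, q) ∨ m ∧ s(m, q, q) ∨ q ∧ s(m, q, q), s(m ∧ q, m ∧ q, m ∨ q), s(m ∧ q ∧ q ∧ q, m ∨ m ∨ m ∨ q, q ∨ q)) ∨ m ∧ m ∧ q ∧ q ∨ m ∧ q ∧ q ∧ r(m ∨ q ∨ q ∨ s(m, m, q), r(m ∧ m ∧ q ∧ q, m ∧ m, m ∧ m ∧ m ∧ q), t(m ∧ m ∧ q ∧ q, m ∧ q, q ∨ q)) ∨ m ∧ q ∧ q ∧ q
  Order the arguments:  m ∧ m ∧ q ∧ q ∨ m ∧ m ∧ q ∧ q ∨ m ∧ q ∧ q ∧ q ∨ m ∧ q ∧ q ∧ r(m ∨ q ∨ q ∨ s(m, m, q), r(m ∧ m ∧ q ∧ q, m ∧ m, m ∧ m ∧ m ∧ q), t(m ∧ m ∧ q ∧ q, m ∧ q, q ∨ q)) ∨ m ∧ q ∧ q ∧ r(r(q, m, q), q, m) ∧ t(t(m, m, q), m ∧ q ∧ q, m ∧ m ∧ m) ∨ m ∧ q ∧ q ∧ t(m ∧ s(m, q, q) ∨ m ∧ s(m, q, q) ∨ q ∧ s(m, q, q), s(m ∧ q, m ∧ q, m ∨ q), s(m ∧ q ∧ q ∧ q, m ∨ m ∨ m ∨ q, q ∨ q))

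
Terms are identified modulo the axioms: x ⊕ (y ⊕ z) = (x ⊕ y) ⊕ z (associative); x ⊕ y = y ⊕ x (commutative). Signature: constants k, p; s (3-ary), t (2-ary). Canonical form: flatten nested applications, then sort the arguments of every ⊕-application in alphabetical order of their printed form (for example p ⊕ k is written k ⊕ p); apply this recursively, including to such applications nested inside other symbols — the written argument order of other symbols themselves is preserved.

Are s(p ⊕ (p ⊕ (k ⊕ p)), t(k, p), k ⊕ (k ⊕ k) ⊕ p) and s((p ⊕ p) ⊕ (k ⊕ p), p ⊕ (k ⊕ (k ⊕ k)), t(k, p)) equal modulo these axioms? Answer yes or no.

Answer: no — s(k ⊕ p ⊕ p ⊕ p, t(k, p), k ⊕ k ⊕ k ⊕ p) vs s(k ⊕ p ⊕ p ⊕ p, k ⊕ k ⊕ k ⊕ p, t(k, p))

Derivation:
Left:  s(p ⊕ (p ⊕ (k ⊕ p)), t(k, p), k ⊕ (k ⊕ k) ⊕ p)
  Focus inside:  p ⊕ (p ⊕ (k ⊕ p))
  Un-nest:  p ⊕ p ⊕ k ⊕ p
  Sort arguments:  k ⊕ p ⊕ p ⊕ p
  Reassemble:  s(k ⊕ p ⊕ p ⊕ p, t(k, p), k ⊕ k ⊕ k ⊕ p)
Right:  s((p ⊕ p) ⊕ (k ⊕ p), p ⊕ (k ⊕ (k ⊕ k)), t(k, p))
  Work inside:  p ⊕ (k ⊕ (k ⊕ k))
  Un-nest:  p ⊕ k ⊕ k ⊕ k
  Order the arguments:  k ⊕ k ⊕ k ⊕ p
  Reassemble:  s(k ⊕ p ⊕ p ⊕ p, k ⊕ k ⊕ k ⊕ p, t(k, p))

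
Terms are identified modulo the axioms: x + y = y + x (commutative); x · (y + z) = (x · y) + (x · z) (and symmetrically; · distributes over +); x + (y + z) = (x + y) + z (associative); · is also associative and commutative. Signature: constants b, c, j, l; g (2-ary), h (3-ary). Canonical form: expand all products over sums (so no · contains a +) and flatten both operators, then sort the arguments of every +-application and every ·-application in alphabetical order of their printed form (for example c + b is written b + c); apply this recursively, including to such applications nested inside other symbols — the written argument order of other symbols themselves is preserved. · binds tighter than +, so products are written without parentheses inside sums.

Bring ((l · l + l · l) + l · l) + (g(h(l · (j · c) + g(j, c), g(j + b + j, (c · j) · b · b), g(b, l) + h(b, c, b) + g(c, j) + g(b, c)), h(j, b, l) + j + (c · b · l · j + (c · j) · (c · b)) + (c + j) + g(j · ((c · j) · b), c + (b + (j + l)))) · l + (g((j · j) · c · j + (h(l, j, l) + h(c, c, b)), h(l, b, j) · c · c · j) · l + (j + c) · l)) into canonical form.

Expand:  l · l + l · l + l · l + g(h(c · j · l + g(j, c), g(b + j + j, b · b · c · j), g(b, c) + g(b, l) + g(c, j) + h(b, c, b)), b · c · c · j + b · c · j · l + c + g(b · c · j · j, b + c + j + l) + h(j, b, l) + j + j) · l + g(c · j · j · j + h(c, c, b) + h(l, j, l), c · c · h(l, b, j) · j) · l + j · l + c · l
Sort:  c · l + g(c · j · j · j + h(c, c, b) + h(l, j, l), c · c · h(l, b, j) · j) · l + g(h(c · j · l + g(j, c), g(b + j + j, b · b · c · j), g(b, c) + g(b, l) + g(c, j) + h(b, c, b)), b · c · c · j + b · c · j · l + c + g(b · c · j · j, b + c + j + l) + h(j, b, l) + j + j) · l + j · l + l · l + l · l + l · l

Answer: c · l + g(c · j · j · j + h(c, c, b) + h(l, j, l), c · c · h(l, b, j) · j) · l + g(h(c · j · l + g(j, c), g(b + j + j, b · b · c · j), g(b, c) + g(b, l) + g(c, j) + h(b, c, b)), b · c · c · j + b · c · j · l + c + g(b · c · j · j, b + c + j + l) + h(j, b, l) + j + j) · l + j · l + l · l + l · l + l · l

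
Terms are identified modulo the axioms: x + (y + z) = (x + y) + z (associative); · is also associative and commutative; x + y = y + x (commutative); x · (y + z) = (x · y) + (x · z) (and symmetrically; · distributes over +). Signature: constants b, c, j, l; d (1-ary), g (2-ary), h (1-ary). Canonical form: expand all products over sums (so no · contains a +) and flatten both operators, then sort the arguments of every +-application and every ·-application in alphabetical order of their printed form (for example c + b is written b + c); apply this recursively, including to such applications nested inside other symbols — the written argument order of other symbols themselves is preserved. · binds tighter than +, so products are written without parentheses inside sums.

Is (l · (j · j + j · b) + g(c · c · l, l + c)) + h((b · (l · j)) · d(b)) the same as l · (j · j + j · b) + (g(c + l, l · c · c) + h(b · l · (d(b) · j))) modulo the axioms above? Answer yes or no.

Answer: no — b · j · l + g(c · c · l, c + l) + h(b · d(b) · j · l) + j · j · l vs b · j · l + g(c + l, c · c · l) + h(b · d(b) · j · l) + j · j · l

Derivation:
Left:  (l · (j · j + j · b) + g(c · c · l, l + c)) + h((b · (l · j)) · d(b))
  Expand products over sums:  j · j · l + b · j · l + g(c · c · l, c + l) + h(b · d(b) · j · l)
  Sort:  b · j · l + g(c · c · l, c + l) + h(b · d(b) · j · l) + j · j · l
Right:  l · (j · j + j · b) + (g(c + l, l · c · c) + h(b · l · (d(b) · j)))
  Distribute:  j · j · l + b · j · l + g(c + l, c · c · l) + h(b · d(b) · j · l)
  Sort:  b · j · l + g(c + l, c · c · l) + h(b · d(b) · j · l) + j · j · l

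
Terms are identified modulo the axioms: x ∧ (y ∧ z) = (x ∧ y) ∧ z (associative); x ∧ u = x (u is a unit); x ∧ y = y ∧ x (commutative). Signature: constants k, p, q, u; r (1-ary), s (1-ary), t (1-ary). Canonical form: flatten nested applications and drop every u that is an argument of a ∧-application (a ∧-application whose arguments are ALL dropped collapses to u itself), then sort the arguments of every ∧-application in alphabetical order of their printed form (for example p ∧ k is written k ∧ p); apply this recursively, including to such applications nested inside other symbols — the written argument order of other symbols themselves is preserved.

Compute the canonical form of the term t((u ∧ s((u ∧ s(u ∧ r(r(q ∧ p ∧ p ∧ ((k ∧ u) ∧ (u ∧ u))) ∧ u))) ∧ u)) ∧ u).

Focus inside:  (u ∧ s((u ∧ s(u ∧ r(r(q ∧ p ∧ p ∧ ((k ∧ u) ∧ (u ∧ u))) ∧ u))) ∧ u)) ∧ u
Un-nest:  u ∧ s((u ∧ s(u ∧ r(r(q ∧ p ∧ p ∧ ((k ∧ u) ∧ (u ∧ u))) ∧ u))) ∧ u) ∧ u
Simplify inside:  s((u ∧ s(u ∧ r(r(q ∧ p ∧ p ∧ ((k ∧ u) ∧ (u ∧ u))) ∧ u))) ∧ u)  →  s(s(r(r(k ∧ p ∧ p ∧ q))))
Drop the unit:  drop u (×2)
Sort arguments:  s(s(r(r(k ∧ p ∧ p ∧ q))))
Rebuild:  t(s(s(r(r(k ∧ p ∧ p ∧ q)))))

Answer: t(s(s(r(r(k ∧ p ∧ p ∧ q)))))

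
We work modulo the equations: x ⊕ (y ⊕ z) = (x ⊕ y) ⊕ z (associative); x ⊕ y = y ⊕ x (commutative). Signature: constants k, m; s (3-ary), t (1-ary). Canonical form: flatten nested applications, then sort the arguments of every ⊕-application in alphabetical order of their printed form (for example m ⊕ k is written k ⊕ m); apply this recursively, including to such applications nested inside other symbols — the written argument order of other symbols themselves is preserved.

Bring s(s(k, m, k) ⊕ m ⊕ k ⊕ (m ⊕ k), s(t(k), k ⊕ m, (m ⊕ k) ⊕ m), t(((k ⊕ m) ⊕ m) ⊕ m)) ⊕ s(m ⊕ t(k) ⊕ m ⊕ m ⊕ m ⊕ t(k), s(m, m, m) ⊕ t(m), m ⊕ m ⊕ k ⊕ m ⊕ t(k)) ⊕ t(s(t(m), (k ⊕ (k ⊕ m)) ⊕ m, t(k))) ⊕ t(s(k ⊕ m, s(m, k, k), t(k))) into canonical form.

Simplify inside:  s(s(k, m, k) ⊕ m ⊕ k ⊕ (m ⊕ k), s(t(k), k ⊕ m, (m ⊕ k) ⊕ m), t(((k ⊕ m) ⊕ m) ⊕ m))  →  s(k ⊕ k ⊕ m ⊕ m ⊕ s(k, m, k), s(t(k), k ⊕ m, k ⊕ m ⊕ m), t(k ⊕ m ⊕ m ⊕ m))
Simplify inside:  s(m ⊕ t(k) ⊕ m ⊕ m ⊕ m ⊕ t(k), s(m, m, m) ⊕ t(m), m ⊕ m ⊕ k ⊕ m ⊕ t(k))  →  s(m ⊕ m ⊕ m ⊕ m ⊕ t(k) ⊕ t(k), s(m, m, m) ⊕ t(m), k ⊕ m ⊕ m ⊕ m ⊕ t(k))
Simplify inside:  t(s(t(m), (k ⊕ (k ⊕ m)) ⊕ m, t(k)))  →  t(s(t(m), k ⊕ k ⊕ m ⊕ m, t(k)))
Sort:  s(k ⊕ k ⊕ m ⊕ m ⊕ s(k, m, k), s(t(k), k ⊕ m, k ⊕ m ⊕ m), t(k ⊕ m ⊕ m ⊕ m)) ⊕ s(m ⊕ m ⊕ m ⊕ m ⊕ t(k) ⊕ t(k), s(m, m, m) ⊕ t(m), k ⊕ m ⊕ m ⊕ m ⊕ t(k)) ⊕ t(s(k ⊕ m, s(m, k, k), t(k))) ⊕ t(s(t(m), k ⊕ k ⊕ m ⊕ m, t(k)))

Answer: s(k ⊕ k ⊕ m ⊕ m ⊕ s(k, m, k), s(t(k), k ⊕ m, k ⊕ m ⊕ m), t(k ⊕ m ⊕ m ⊕ m)) ⊕ s(m ⊕ m ⊕ m ⊕ m ⊕ t(k) ⊕ t(k), s(m, m, m) ⊕ t(m), k ⊕ m ⊕ m ⊕ m ⊕ t(k)) ⊕ t(s(k ⊕ m, s(m, k, k), t(k))) ⊕ t(s(t(m), k ⊕ k ⊕ m ⊕ m, t(k)))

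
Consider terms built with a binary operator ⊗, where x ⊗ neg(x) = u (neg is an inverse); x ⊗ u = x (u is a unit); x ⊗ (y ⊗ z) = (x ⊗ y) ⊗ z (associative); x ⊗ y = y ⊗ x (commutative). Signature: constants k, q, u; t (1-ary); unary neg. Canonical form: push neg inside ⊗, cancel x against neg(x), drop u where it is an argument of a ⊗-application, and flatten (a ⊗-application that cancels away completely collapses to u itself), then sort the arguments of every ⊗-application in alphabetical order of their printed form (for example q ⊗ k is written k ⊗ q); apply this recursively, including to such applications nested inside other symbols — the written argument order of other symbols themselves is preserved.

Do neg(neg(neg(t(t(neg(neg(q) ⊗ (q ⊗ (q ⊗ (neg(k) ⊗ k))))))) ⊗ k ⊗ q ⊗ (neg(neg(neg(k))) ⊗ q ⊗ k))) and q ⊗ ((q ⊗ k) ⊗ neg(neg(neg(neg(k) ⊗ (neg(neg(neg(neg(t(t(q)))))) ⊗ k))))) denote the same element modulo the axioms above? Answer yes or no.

Left:  neg(neg(neg(t(t(neg(neg(q) ⊗ (q ⊗ (q ⊗ (neg(k) ⊗ k))))))) ⊗ k ⊗ q ⊗ (neg(neg(neg(k))) ⊗ q ⊗ k)))
  Push neg inside:  distribute neg over ⊗ and collapse double neg
  Collect:  neg(t(t(neg(q)))) ⊗ k ⊗ q ⊗ q
  Sort:  k ⊗ neg(t(t(neg(q)))) ⊗ q ⊗ q
Right:  q ⊗ ((q ⊗ k) ⊗ neg(neg(neg(neg(k) ⊗ (neg(neg(neg(neg(t(t(q)))))) ⊗ k)))))
  Push neg inside:  distribute neg over ⊗ and collapse double neg
  Collect:  q ⊗ q ⊗ k ⊗ neg(t(t(q)))
  Order the arguments:  k ⊗ neg(t(t(q))) ⊗ q ⊗ q

Answer: no — k ⊗ neg(t(t(neg(q)))) ⊗ q ⊗ q vs k ⊗ neg(t(t(q))) ⊗ q ⊗ q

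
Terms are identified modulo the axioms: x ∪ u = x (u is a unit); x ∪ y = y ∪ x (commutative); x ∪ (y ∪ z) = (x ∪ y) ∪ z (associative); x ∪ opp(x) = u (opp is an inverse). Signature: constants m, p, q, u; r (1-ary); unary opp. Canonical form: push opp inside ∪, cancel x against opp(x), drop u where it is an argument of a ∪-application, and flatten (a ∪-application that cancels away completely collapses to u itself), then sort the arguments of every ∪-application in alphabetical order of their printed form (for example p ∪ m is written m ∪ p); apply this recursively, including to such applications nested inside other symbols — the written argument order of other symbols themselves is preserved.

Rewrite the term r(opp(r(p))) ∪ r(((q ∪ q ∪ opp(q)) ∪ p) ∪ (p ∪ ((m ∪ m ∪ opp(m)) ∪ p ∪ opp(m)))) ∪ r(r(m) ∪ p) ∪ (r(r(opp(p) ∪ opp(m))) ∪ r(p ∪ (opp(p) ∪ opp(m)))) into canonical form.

Answer: r(opp(m)) ∪ r(opp(r(p))) ∪ r(p ∪ p ∪ p ∪ q) ∪ r(p ∪ r(m)) ∪ r(r(opp(m) ∪ opp(p)))

Derivation:
Collect terms:  r(opp(r(p))) ∪ r(p ∪ p ∪ p ∪ q) ∪ r(p ∪ r(m)) ∪ r(r(opp(m) ∪ opp(p))) ∪ r(opp(m))
Sort:  r(opp(m)) ∪ r(opp(r(p))) ∪ r(p ∪ p ∪ p ∪ q) ∪ r(p ∪ r(m)) ∪ r(r(opp(m) ∪ opp(p)))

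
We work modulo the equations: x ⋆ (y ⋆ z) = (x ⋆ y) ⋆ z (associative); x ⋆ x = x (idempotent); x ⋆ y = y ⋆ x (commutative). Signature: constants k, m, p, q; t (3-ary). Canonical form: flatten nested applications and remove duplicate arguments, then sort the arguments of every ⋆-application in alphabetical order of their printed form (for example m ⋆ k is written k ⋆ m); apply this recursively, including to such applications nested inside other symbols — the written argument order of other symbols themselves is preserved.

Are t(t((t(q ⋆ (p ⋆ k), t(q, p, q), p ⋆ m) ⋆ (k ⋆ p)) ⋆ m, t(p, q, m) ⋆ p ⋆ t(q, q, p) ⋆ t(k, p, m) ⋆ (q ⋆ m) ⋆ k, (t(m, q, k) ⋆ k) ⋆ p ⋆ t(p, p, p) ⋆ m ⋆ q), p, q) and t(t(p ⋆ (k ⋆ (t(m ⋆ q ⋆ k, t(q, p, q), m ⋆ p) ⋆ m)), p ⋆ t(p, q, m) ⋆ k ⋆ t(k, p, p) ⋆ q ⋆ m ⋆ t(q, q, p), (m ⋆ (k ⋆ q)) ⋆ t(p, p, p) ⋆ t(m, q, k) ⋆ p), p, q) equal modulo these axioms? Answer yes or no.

Answer: no — t(t(k ⋆ m ⋆ p ⋆ t(k ⋆ p ⋆ q, t(q, p, q), m ⋆ p), k ⋆ m ⋆ p ⋆ q ⋆ t(k, p, m) ⋆ t(p, q, m) ⋆ t(q, q, p), k ⋆ m ⋆ p ⋆ q ⋆ t(m, q, k) ⋆ t(p, p, p)), p, q) vs t(t(k ⋆ m ⋆ p ⋆ t(k ⋆ m ⋆ q, t(q, p, q), m ⋆ p), k ⋆ m ⋆ p ⋆ q ⋆ t(k, p, p) ⋆ t(p, q, m) ⋆ t(q, q, p), k ⋆ m ⋆ p ⋆ q ⋆ t(m, q, k) ⋆ t(p, p, p)), p, q)

Derivation:
Left:  t(t((t(q ⋆ (p ⋆ k), t(q, p, q), p ⋆ m) ⋆ (k ⋆ p)) ⋆ m, t(p, q, m) ⋆ p ⋆ t(q, q, p) ⋆ t(k, p, m) ⋆ (q ⋆ m) ⋆ k, (t(m, q, k) ⋆ k) ⋆ p ⋆ t(p, p, p) ⋆ m ⋆ q), p, q)
  Descend into:  (t(q ⋆ (p ⋆ k), t(q, p, q), p ⋆ m) ⋆ (k ⋆ p)) ⋆ m
  Merge nested applications:  t(q ⋆ (p ⋆ k), t(q, p, q), p ⋆ m) ⋆ k ⋆ p ⋆ m
  Simplify inside:  t(q ⋆ (p ⋆ k), t(q, p, q), p ⋆ m)  →  t(k ⋆ p ⋆ q, t(q, p, q), m ⋆ p)
  Sort arguments:  k ⋆ m ⋆ p ⋆ t(k ⋆ p ⋆ q, t(q, p, q), m ⋆ p)
  Reassemble:  t(t(k ⋆ m ⋆ p ⋆ t(k ⋆ p ⋆ q, t(q, p, q), m ⋆ p), k ⋆ m ⋆ p ⋆ q ⋆ t(k, p, m) ⋆ t(p, q, m) ⋆ t(q, q, p), k ⋆ m ⋆ p ⋆ q ⋆ t(m, q, k) ⋆ t(p, p, p)), p, q)
Right:  t(t(p ⋆ (k ⋆ (t(m ⋆ q ⋆ k, t(q, p, q), m ⋆ p) ⋆ m)), p ⋆ t(p, q, m) ⋆ k ⋆ t(k, p, p) ⋆ q ⋆ m ⋆ t(q, q, p), (m ⋆ (k ⋆ q)) ⋆ t(p, p, p) ⋆ t(m, q, k) ⋆ p), p, q)
  Work inside:  p ⋆ (k ⋆ (t(m ⋆ q ⋆ k, t(q, p, q), m ⋆ p) ⋆ m))
  Un-nest:  p ⋆ k ⋆ t(m ⋆ q ⋆ k, t(q, p, q), m ⋆ p) ⋆ m
  Canonicalize subterm:  t(m ⋆ q ⋆ k, t(q, p, q), m ⋆ p)  →  t(k ⋆ m ⋆ q, t(q, p, q), m ⋆ p)
  Sort arguments:  k ⋆ m ⋆ p ⋆ t(k ⋆ m ⋆ q, t(q, p, q), m ⋆ p)
  Rebuild:  t(t(k ⋆ m ⋆ p ⋆ t(k ⋆ m ⋆ q, t(q, p, q), m ⋆ p), k ⋆ m ⋆ p ⋆ q ⋆ t(k, p, p) ⋆ t(p, q, m) ⋆ t(q, q, p), k ⋆ m ⋆ p ⋆ q ⋆ t(m, q, k) ⋆ t(p, p, p)), p, q)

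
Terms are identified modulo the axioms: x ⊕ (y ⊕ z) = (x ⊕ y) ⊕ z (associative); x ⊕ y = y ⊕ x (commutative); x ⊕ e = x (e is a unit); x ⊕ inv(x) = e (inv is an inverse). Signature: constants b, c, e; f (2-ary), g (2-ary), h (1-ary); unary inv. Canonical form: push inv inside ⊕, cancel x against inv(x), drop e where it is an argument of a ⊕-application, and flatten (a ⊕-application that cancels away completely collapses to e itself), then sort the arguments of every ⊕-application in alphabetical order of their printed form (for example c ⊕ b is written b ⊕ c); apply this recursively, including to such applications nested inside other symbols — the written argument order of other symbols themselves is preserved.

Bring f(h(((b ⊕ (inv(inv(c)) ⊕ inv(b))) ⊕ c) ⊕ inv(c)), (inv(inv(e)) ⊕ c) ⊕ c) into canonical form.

Focus inside:  ((b ⊕ (inv(inv(c)) ⊕ inv(b))) ⊕ c) ⊕ inv(c)
Push inv inside:  distribute inv over ⊕ and collapse double inv
Cancel inverse pairs:  b cancels
Combine occurrences:  c
Put back:  f(h(c), c ⊕ c)

Answer: f(h(c), c ⊕ c)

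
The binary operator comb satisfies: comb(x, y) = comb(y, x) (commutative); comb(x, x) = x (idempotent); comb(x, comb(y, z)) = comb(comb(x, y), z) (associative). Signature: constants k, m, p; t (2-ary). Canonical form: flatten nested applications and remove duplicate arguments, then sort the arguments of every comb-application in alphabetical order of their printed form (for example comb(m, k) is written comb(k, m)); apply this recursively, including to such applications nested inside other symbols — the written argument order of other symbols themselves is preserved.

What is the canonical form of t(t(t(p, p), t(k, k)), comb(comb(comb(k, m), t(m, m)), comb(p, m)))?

Answer: t(t(t(p, p), t(k, k)), comb(k, m, p, t(m, m)))

Derivation:
Focus inside:  comb(comb(comb(k, m), t(m, m)), comb(p, m))
Flatten:  comb(k, m, t(m, m), p, m)
Idempotence:  drop duplicate m
Sort:  comb(k, m, p, t(m, m))
Put back:  t(t(t(p, p), t(k, k)), comb(k, m, p, t(m, m)))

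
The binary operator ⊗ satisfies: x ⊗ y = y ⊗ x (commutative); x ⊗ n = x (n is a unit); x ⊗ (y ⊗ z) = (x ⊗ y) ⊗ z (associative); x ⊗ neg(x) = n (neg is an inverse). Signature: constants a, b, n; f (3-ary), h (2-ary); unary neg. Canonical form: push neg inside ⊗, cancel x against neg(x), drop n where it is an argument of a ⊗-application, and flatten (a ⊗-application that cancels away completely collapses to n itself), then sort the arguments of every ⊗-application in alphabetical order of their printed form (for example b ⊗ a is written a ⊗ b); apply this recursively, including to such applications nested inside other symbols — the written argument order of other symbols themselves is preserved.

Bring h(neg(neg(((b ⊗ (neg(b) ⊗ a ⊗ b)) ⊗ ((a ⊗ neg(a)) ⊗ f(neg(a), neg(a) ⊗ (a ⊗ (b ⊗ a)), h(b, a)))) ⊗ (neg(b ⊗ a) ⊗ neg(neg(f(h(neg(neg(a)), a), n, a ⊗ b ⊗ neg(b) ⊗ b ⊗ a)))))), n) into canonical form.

Descend into:  ((b ⊗ (neg(b) ⊗ a ⊗ b)) ⊗ ((a ⊗ neg(a)) ⊗ f(neg(a), neg(a) ⊗ (a ⊗ (b ⊗ a)), h(b, a)))) ⊗ (neg(b ⊗ a) ⊗ neg(neg(f(h(neg(neg(a)), a), n, a ⊗ b ⊗ neg(b) ⊗ b ⊗ a))))
Push neg inside:  distribute neg over ⊗ and collapse double neg
Inverses cancel:  b cancels; a cancels
Combine occurrences:  f(neg(a), a ⊗ b, h(b, a)) ⊗ f(h(a, a), n, a ⊗ a ⊗ b)
Order the arguments:  f(h(a, a), n, a ⊗ a ⊗ b) ⊗ f(neg(a), a ⊗ b, h(b, a))
Rebuild:  h(f(h(a, a), n, a ⊗ a ⊗ b) ⊗ f(neg(a), a ⊗ b, h(b, a)), n)

Answer: h(f(h(a, a), n, a ⊗ a ⊗ b) ⊗ f(neg(a), a ⊗ b, h(b, a)), n)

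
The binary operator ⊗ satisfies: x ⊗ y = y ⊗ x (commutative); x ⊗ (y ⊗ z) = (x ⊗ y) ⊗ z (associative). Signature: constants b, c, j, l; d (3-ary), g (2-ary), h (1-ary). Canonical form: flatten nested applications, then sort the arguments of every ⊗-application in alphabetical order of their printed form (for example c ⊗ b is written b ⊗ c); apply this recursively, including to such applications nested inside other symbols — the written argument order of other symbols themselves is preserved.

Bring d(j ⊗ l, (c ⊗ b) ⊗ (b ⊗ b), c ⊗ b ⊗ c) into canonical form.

Answer: d(j ⊗ l, b ⊗ b ⊗ b ⊗ c, b ⊗ c ⊗ c)

Derivation:
Descend into:  (c ⊗ b) ⊗ (b ⊗ b)
Un-nest:  c ⊗ b ⊗ b ⊗ b
Sort:  b ⊗ b ⊗ b ⊗ c
Rebuild:  d(j ⊗ l, b ⊗ b ⊗ b ⊗ c, b ⊗ c ⊗ c)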